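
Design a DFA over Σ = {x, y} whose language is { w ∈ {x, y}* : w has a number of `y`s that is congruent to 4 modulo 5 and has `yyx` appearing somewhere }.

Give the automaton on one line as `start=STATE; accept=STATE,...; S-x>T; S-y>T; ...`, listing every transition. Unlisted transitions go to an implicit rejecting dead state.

Handle the two conditions separately and then intersect. One (5 states) tracks the count of `y`s modulo 5; the other (4 states) tracks whether and how much of `yyx` has been seen. Each combined state is a pair, one component from each; accept when both components accept.
With 20 states:
          x    y  
>  S0     S0   S1 
   S1     S2   S3 
   S2     S2   S4 
   S3     S5   S6 
   S4     S7   S6 
   S5     S5   S8 
   S6     S8   S9 
   S7     S7  S10 
   S8     S8  S11 
   S9    S11  S12 
   S10   S13   S9 
 * S11   S11  S14 
   S12   S14  S15 
   S13   S13  S16 
   S14   S14  S17 
   S15   S17   S3 
   S16   S18  S12 
   S17   S17   S5 
   S18   S18  S19 
   S19    S0  S15 
(> = start, * = accepting)

start=S0; accept=S11; S0-x>S0; S0-y>S1; S1-x>S2; S1-y>S3; S2-x>S2; S2-y>S4; S3-x>S5; S3-y>S6; S4-x>S7; S4-y>S6; S5-x>S5; S5-y>S8; S6-x>S8; S6-y>S9; S7-x>S7; S7-y>S10; S8-x>S8; S8-y>S11; S9-x>S11; S9-y>S12; S10-x>S13; S10-y>S9; S11-x>S11; S11-y>S14; S12-x>S14; S12-y>S15; S13-x>S13; S13-y>S16; S14-x>S14; S14-y>S17; S15-x>S17; S15-y>S3; S16-x>S18; S16-y>S12; S17-x>S17; S17-y>S5; S18-x>S18; S18-y>S19; S19-x>S0; S19-y>S15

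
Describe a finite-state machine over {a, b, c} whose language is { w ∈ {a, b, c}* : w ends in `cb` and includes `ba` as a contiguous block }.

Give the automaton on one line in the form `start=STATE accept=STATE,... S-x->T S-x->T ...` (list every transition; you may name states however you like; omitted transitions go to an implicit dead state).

Run two small machines in parallel and take their product. One (3 states) tracks how much of the suffix `cb` has currently been matched; the other (3 states) tracks whether and how much of `ba` has been seen. Each combined state is a pair, one component from each; accept when both components accept. Minimizing collapses redundant product states.
5 states suffice.
        a   b   c  
>  S0   S0  S1  S0 
   S1   S2  S1  S0 
   S2   S2  S2  S3 
   S3   S2  S4  S3 
 * S4   S2  S2  S3 
(> = start, * = accepting)

start=S0 accept=S4 S0-a->S0 S0-b->S1 S0-c->S0 S1-a->S2 S1-b->S1 S1-c->S0 S2-a->S2 S2-b->S2 S2-c->S3 S3-a->S2 S3-b->S4 S3-c->S3 S4-a->S2 S4-b->S2 S4-c->S3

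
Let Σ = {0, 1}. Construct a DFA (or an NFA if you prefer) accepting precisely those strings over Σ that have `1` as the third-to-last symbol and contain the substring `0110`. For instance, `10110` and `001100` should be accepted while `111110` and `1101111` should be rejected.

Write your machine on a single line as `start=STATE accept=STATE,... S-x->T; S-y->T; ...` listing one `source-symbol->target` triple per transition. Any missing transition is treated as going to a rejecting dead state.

start=A; accept=E,F,G,L; A-0->B; A-1->A; B-0->B; B-1->C; C-0->B; C-1->D; D-0->E; D-1->A; E-0->F; E-1->G; F-0->H; F-1->I; G-0->J; G-1->K; H-0->H; H-1->I; I-0->J; I-1->K; J-0->F; J-1->G; K-0->E; K-1->L; L-0->E; L-1->L

Handle the two conditions separately and then intersect. One (15 states) tracks the last 3 symbols read; the other (5 states) tracks whether and how much of `0110` has been seen. Each combined state is a pair, one component from each; accept when both components accept. Minimizing collapses redundant product states.
With 12 states:
       0  1 
>  A   B  A 
   B   B  C 
   C   B  D 
   D   E  A 
 * E   F  G 
 * F   H  I 
 * G   J  K 
   H   H  I 
   I   J  K 
   J   F  G 
   K   E  L 
 * L   E  L 
(> = start, * = accepting)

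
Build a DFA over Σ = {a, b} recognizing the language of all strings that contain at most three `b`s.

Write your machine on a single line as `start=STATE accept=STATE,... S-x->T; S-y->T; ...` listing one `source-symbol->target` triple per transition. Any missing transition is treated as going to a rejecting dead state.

Only the number of `b`s matters, and only up to 4. Make a chain S0 → S1 → S2 → S3 → S4 advanced by each `b` (with S4 absorbing); every other symbol self-loops. The accepting set is {S0, S1, S2, S3}.
With 5 states:
        a   b  
>* S0   S0  S1 
 * S1   S1  S2 
 * S2   S2  S3 
 * S3   S3  S4 
   S4   S4  S4 
(> = start, * = accepting)

start=S0; accept=S0,S1,S2,S3; S0-a->S0; S0-b->S1; S1-a->S1; S1-b->S2; S2-a->S2; S2-b->S3; S3-a->S3; S3-b->S4; S4-a->S4; S4-b->S4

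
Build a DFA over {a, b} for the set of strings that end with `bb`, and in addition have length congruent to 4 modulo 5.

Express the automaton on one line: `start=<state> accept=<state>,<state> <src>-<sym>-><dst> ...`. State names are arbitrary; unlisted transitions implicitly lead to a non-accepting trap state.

Build one automaton per condition and run them in lockstep. One (3 states) tracks how much of the suffix `bb` has currently been matched; the other (5 states) tracks the input length modulo 5. Each combined state is a pair, one component from each; accept when both components accept. After merging equivalent states the machine shrinks.
With 7 states:
        a   b  
>  q0   q1  q1 
   q1   q2  q2 
   q2   q3  q4 
   q3   q5  q5 
   q4   q5  q6 
   q5   q0  q0 
 * q6   q0  q0 
(> = start, * = accepting)

start=q0 accept=q6 q0-a->q1 q0-b->q1 q1-a->q2 q1-b->q2 q2-a->q3 q2-b->q4 q3-a->q5 q3-b->q5 q4-a->q5 q4-b->q6 q5-a->q0 q5-b->q0 q6-a->q0 q6-b->q0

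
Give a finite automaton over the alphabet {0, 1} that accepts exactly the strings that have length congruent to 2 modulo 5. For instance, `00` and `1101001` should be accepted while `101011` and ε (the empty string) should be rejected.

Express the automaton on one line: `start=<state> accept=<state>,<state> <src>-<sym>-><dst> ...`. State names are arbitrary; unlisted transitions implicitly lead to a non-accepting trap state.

Count input length modulo 5: every symbol advances one step around the cycle q0 → q1 → q2 → q3 → q4 → q0. Accept at q2.
A 5-state machine:
        0   1  
>  q0   q1  q1 
   q1   q2  q2 
 * q2   q3  q3 
   q3   q4  q4 
   q4   q0  q0 
(> = start, * = accepting)

start=q0 accept=q2 q0-0->q1 q0-1->q1 q1-0->q2 q1-1->q2 q2-0->q3 q2-1->q3 q3-0->q4 q3-1->q4 q4-0->q0 q4-1->q0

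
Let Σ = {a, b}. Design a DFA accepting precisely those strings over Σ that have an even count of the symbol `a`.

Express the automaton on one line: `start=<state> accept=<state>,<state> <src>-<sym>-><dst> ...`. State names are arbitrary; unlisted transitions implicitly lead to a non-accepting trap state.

start=S0 accept=S0 S0-a->S1 S0-b->S0 S1-a->S0 S1-b->S1

The only thing that matters is how many `a`s have appeared, reduced mod 2. Use one state per residue: S0 for 0, …, S1 for 1. Reading `a` moves to the next residue; anything else stays put. S0 is accepting.
A 2-state machine:
        a   b  
>* S0   S1  S0 
   S1   S0  S1 
(> = start, * = accepting)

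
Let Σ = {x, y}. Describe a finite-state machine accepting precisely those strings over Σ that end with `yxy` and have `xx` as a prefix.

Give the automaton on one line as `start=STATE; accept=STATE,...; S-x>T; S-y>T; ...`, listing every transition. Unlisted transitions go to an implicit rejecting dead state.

Handle the two conditions separately and then intersect. The first has 4 states tracking how much of the suffix `yxy` has currently been matched; the second has 4 states tracking whether the input so far still matches the prefix `xx`. A product state is a pair (one from each), accepting exactly when both do. Equivalent product states are then merged.
7 states suffice.
        x   y  
>  S0   S1  S2 
   S1   S3  S2 
   S2   S2  S2 
   S3   S3  S4 
   S4   S5  S4 
   S5   S3  S6 
 * S6   S5  S4 
(> = start, * = accepting)

start=S0; accept=S6; S0-x>S1; S0-y>S2; S1-x>S3; S1-y>S2; S2-x>S2; S2-y>S2; S3-x>S3; S3-y>S4; S4-x>S5; S4-y>S4; S5-x>S3; S5-y>S6; S6-x>S5; S6-y>S4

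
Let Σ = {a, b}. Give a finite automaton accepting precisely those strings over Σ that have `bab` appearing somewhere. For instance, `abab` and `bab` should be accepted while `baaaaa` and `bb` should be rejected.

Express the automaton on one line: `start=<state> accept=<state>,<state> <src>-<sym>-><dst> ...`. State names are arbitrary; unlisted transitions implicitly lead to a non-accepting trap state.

Track how much of `bab` has been matched so far: state S0 is no progress, S3 is the absorbing accept state reached once `bab` has occurred. Intermediate states record partial matches; on a mismatch, fall back to the longest reusable overlap.
        a   b  
>  S0   S0  S1 
   S1   S2  S1 
   S2   S0  S3 
 * S3   S3  S3 
(> = start, * = accepting)

start=S0 accept=S3 S0-a->S0 S0-b->S1 S1-a->S2 S1-b->S1 S2-a->S0 S2-b->S3 S3-a->S3 S3-b->S3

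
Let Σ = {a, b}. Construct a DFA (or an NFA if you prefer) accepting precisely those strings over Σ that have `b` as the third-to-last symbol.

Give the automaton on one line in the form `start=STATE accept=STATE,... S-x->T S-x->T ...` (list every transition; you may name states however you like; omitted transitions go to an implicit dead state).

start=q0 accept=q11,q12,q13,q14 q0-a->q1 q0-b->q2 q1-a->q3 q1-b->q4 q2-a->q5 q2-b->q6 q3-a->q7 q3-b->q8 q4-a->q9 q4-b->q10 q5-a->q11 q5-b->q12 q6-a->q13 q6-b->q14 q7-a->q7 q7-b->q8 q8-a->q9 q8-b->q10 q9-a->q11 q9-b->q12 q10-a->q13 q10-b->q14 q11-a->q7 q11-b->q8 q12-a->q9 q12-b->q10 q13-a->q11 q13-b->q12 q14-a->q13 q14-b->q14

A DFA must remember the last 3 symbols (since which symbol is third-to-last isn't known until the input ends). Use one state per possible window of the last ≤3 symbols; accept from those whose window starts with `b`.
15 states suffice.
          a    b  
>  q0     q1   q2 
   q1     q3   q4 
   q2     q5   q6 
   q3     q7   q8 
   q4     q9  q10 
   q5    q11  q12 
   q6    q13  q14 
   q7     q7   q8 
   q8     q9  q10 
   q9    q11  q12 
   q10   q13  q14 
 * q11    q7   q8 
 * q12    q9  q10 
 * q13   q11  q12 
 * q14   q13  q14 
(> = start, * = accepting)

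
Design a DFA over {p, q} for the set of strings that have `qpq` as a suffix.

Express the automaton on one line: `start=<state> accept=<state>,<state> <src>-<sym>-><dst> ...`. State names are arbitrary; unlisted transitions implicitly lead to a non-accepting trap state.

Remember how much of `qpq` the current input suffix matches. State s0 means no match yet; s1 means the last symbol is `q`; s2 means the last 2 symbols are `qp`; s3 means the last 3 symbols are `qpq`. Only s3 accepts. On a mismatch, fall back to the longest proper suffix that is still a prefix of `qpq`.
With 4 states:
        p   q  
>  s0   s0  s1 
   s1   s2  s1 
   s2   s0  s3 
 * s3   s2  s1 
(> = start, * = accepting)

start=s0 accept=s3 s0-p->s0 s0-q->s1 s1-p->s2 s1-q->s1 s2-p->s0 s2-q->s3 s3-p->s2 s3-q->s1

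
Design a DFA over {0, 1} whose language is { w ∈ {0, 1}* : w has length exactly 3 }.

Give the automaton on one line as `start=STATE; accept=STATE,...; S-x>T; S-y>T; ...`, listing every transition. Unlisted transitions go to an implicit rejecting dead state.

We only need to distinguish lengths 0, 1, …, 3, and '>3'. Chain q0 → q1 → q2 → q3 → q4 on every symbol, with q4 looping. Accepting states: {q3}.
A 5-state machine:
        0   1  
>  q0   q1  q1 
   q1   q2  q2 
   q2   q3  q3 
 * q3   q4  q4 
   q4   q4  q4 
(> = start, * = accepting)

start=q0; accept=q3; q0-0>q1; q0-1>q1; q1-0>q2; q1-1>q2; q2-0>q3; q2-1>q3; q3-0>q4; q3-1>q4; q4-0>q4; q4-1>q4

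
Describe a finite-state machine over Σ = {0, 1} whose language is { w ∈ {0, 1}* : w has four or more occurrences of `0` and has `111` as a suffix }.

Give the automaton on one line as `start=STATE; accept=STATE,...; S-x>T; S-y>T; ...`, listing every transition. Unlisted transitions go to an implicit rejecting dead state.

start=A; accept=H; A-0>B; A-1>A; B-0>C; B-1>B; C-0>D; C-1>C; D-0>E; D-1>D; E-0>E; E-1>F; F-0>E; F-1>G; G-0>E; G-1>H; H-0>E; H-1>H

Handle the two conditions separately and then intersect. One (6 states) tracks the count of `0`s, saturating at 5; the other (4 states) tracks how much of the suffix `111` has currently been matched. Each combined state is a pair, one component from each; accept when both components accept. After merging equivalent states the machine shrinks.
With 8 states:
       0  1 
>  A   B  A 
   B   C  B 
   C   D  C 
   D   E  D 
   E   E  F 
   F   E  G 
   G   E  H 
 * H   E  H 
(> = start, * = accepting)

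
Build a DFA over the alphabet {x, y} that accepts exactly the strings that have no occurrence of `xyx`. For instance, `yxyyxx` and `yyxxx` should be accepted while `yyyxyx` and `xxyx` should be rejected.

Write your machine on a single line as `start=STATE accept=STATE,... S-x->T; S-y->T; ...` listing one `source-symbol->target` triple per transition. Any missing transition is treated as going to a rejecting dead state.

This is the complement of 'contains `xyx`'. Use the same substring-matching states — q0 through q3 holding how much of `xyx` has just been matched — but flip the accepting set: everything except the trap q3 accepts.
        x   y  
>* q0   q1  q0 
 * q1   q1  q2 
 * q2   q3  q0 
   q3   q3  q3 
(> = start, * = accepting)

start=q0; accept=q0,q1,q2; q0-x->q1; q0-y->q0; q1-x->q1; q1-y->q2; q2-x->q3; q2-y->q0; q3-x->q3; q3-y->q3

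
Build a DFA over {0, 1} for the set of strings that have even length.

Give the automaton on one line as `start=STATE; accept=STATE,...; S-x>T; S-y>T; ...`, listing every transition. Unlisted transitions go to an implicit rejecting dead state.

start=q0; accept=q0; q0-0>q1; q0-1>q1; q1-0>q0; q1-1>q0

Count input length modulo 2: every symbol advances one step around the cycle q0 → q1 → q0. Accept at q0.
2 states suffice.
        0   1  
>* q0   q1  q1 
   q1   q0  q0 
(> = start, * = accepting)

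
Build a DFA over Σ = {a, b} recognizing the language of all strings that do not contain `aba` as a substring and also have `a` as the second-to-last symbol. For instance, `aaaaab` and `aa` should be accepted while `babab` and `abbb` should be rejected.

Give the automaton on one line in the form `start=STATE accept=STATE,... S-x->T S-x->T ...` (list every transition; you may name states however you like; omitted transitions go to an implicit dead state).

start=q0 accept=q3,q4 q0-a->q1 q0-b->q2 q1-a->q3 q1-b->q4 q2-a->q5 q2-b->q6 q3-a->q3 q3-b->q4 q4-a->q7 q4-b->q6 q5-a->q3 q5-b->q4 q6-a->q5 q6-b->q6 q7-a->q8 q7-b->q9 q8-a->q8 q8-b->q9 q9-a->q7 q9-b->q10 q10-a->q7 q10-b->q10

Run two small machines in parallel and take their product. The first has 4 states tracking partial matches of the forbidden pattern `aba`; the second has 7 states tracking the last 2 symbols read. A product state is a pair (one from each), accepting exactly when both do.
          a    b  
>  q0     q1   q2 
   q1     q3   q4 
   q2     q5   q6 
 * q3     q3   q4 
 * q4     q7   q6 
   q5     q3   q4 
   q6     q5   q6 
   q7     q8   q9 
   q8     q8   q9 
   q9     q7  q10 
   q10    q7  q10 
(> = start, * = accepting)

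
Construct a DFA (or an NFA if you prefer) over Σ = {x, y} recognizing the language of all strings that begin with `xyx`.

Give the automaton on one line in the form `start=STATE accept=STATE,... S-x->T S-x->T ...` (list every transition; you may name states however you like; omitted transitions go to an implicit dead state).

Walk along `xyx` while the input agrees: from q0 take `x` to q1, and so on. Any deviation drops to the rejecting sink q4. Once q3 is reached the prefix is confirmed and every continuation is accepted.
        x   y  
>  q0   q1  q4 
   q1   q4  q2 
   q2   q3  q4 
 * q3   q3  q3 
   q4   q4  q4 
(> = start, * = accepting)

start=q0 accept=q3 q0-x->q1 q0-y->q4 q1-x->q4 q1-y->q2 q2-x->q3 q2-y->q4 q3-x->q3 q3-y->q3 q4-x->q4 q4-y->q4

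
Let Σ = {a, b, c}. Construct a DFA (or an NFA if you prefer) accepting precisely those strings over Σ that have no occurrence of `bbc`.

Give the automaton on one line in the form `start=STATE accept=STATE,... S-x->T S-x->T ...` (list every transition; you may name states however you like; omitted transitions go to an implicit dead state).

start=s0 accept=s0,s1,s2 s0-a->s0 s0-b->s1 s0-c->s0 s1-a->s0 s1-b->s2 s1-c->s0 s2-a->s0 s2-b->s2 s2-c->s3 s3-a->s3 s3-b->s3 s3-c->s3

Track partial matches of the forbidden pattern `bbc`. State s3 is a dead state reached once `bbc` has occurred; every other state accepts. s0 means no part of `bbc` is currently matched.
4 states suffice.
        a   b   c  
>* s0   s0  s1  s0 
 * s1   s0  s2  s0 
 * s2   s0  s2  s3 
   s3   s3  s3  s3 
(> = start, * = accepting)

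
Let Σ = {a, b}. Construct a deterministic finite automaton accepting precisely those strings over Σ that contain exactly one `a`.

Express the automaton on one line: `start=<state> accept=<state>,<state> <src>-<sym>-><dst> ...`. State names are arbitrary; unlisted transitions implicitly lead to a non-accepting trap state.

Only the number of `a`s matters, and only up to 2. Make a chain q0 → q1 → q2 advanced by each `a` (with q2 absorbing); every other symbol self-loops. The accepting set is {q1}.
A 3-state machine:
        a   b  
>  q0   q1  q0 
 * q1   q2  q1 
   q2   q2  q2 
(> = start, * = accepting)

start=q0 accept=q1 q0-a->q1 q0-b->q0 q1-a->q2 q1-b->q1 q2-a->q2 q2-b->q2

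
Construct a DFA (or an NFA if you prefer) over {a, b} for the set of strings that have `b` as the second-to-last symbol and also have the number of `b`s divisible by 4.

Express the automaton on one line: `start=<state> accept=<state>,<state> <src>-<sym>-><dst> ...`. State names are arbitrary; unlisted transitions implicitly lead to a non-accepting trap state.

Handle the two conditions separately and then intersect. One (7 states) tracks the last 2 symbols read; the other (4 states) tracks the count of `b`s modulo 4. Each combined state is a pair, one component from each; accept when both components accept. Equivalent product states are then merged.
An 8-state machine:
        a   b  
>  q0   q0  q1 
   q1   q1  q2 
   q2   q2  q3 
   q3   q4  q5 
   q4   q4  q6 
 * q5   q7  q1 
   q6   q7  q1 
 * q7   q0  q1 
(> = start, * = accepting)

start=q0 accept=q5,q7 q0-a->q0 q0-b->q1 q1-a->q1 q1-b->q2 q2-a->q2 q2-b->q3 q3-a->q4 q3-b->q5 q4-a->q4 q4-b->q6 q5-a->q7 q5-b->q1 q6-a->q7 q6-b->q1 q7-a->q0 q7-b->q1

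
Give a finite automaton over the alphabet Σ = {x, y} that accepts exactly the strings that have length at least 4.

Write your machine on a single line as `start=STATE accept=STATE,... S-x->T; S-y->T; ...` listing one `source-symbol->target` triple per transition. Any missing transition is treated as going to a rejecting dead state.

We only need to distinguish lengths 0, 1, …, 4, and '>4'. Chain S0 → S1 → S2 → S3 → S4 → S5 on every symbol, with S5 looping. Accepting states: {S4, S5}.
        x   y  
>  S0   S1  S1 
   S1   S2  S2 
   S2   S3  S3 
   S3   S4  S4 
 * S4   S5  S5 
 * S5   S5  S5 
(> = start, * = accepting)

start=S0; accept=S4,S5; S0-x->S1; S0-y->S1; S1-x->S2; S1-y->S2; S2-x->S3; S2-y->S3; S3-x->S4; S3-y->S4; S4-x->S5; S4-y->S5; S5-x->S5; S5-y->S5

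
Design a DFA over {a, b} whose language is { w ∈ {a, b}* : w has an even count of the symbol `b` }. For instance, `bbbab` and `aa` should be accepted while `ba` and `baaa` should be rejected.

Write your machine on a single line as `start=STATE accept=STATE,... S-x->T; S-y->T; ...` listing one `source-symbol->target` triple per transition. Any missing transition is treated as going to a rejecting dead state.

start=s0; accept=s0; s0-a->s0; s0-b->s1; s1-a->s1; s1-b->s0

The only thing that matters is how many `b`s have appeared, reduced mod 2. Use one state per residue: s0 for 0, …, s1 for 1. Reading `b` moves to the next residue; anything else stays put. s0 is accepting.
With 2 states:
        a   b  
>* s0   s0  s1 
   s1   s1  s0 
(> = start, * = accepting)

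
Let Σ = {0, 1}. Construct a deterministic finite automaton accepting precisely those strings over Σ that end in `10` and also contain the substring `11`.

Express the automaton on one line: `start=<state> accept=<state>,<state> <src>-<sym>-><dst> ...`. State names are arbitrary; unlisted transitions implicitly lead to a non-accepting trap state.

start=S0 accept=S4 S0-0->S0 S0-1->S1 S1-0->S2 S1-1->S3 S2-0->S0 S2-1->S1 S3-0->S4 S3-1->S3 S4-0->S5 S4-1->S3 S5-0->S5 S5-1->S3

Build one automaton per condition and run them in lockstep. The first has 3 states tracking how much of the suffix `10` has currently been matched; the second has 3 states tracking whether and how much of `11` has been seen. A product state is a pair (one from each), accepting exactly when both do.
With 6 states:
        0   1  
>  S0   S0  S1 
   S1   S2  S3 
   S2   S0  S1 
   S3   S4  S3 
 * S4   S5  S3 
   S5   S5  S3 
(> = start, * = accepting)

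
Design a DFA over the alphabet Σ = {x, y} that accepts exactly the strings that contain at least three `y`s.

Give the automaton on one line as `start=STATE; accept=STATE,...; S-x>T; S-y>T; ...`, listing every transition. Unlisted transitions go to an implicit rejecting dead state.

start=q0; accept=q3,q4; q0-x>q0; q0-y>q1; q1-x>q1; q1-y>q2; q2-x>q2; q2-y>q3; q3-x>q3; q3-y>q4; q4-x>q4; q4-y>q4

Only the number of `y`s matters, and only up to 4. Make a chain q0 → q1 → q2 → q3 → q4 advanced by each `y` (with q4 absorbing); every other symbol self-loops. The accepting set is {q3, q4}.
With 5 states:
        x   y  
>  q0   q0  q1 
   q1   q1  q2 
   q2   q2  q3 
 * q3   q3  q4 
 * q4   q4  q4 
(> = start, * = accepting)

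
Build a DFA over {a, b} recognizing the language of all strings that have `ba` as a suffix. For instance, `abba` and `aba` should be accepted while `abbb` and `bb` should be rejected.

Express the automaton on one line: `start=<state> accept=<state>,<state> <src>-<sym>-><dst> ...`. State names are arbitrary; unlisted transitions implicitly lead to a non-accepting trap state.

Remember how much of `ba` the current input suffix matches. State s0 means no match yet; s1 means the last symbol is `b`; s2 means the last 2 symbols are `ba`. Only s2 accepts. On a mismatch, fall back to the longest proper suffix that is still a prefix of `ba`.
With 3 states:
        a   b  
>  s0   s0  s1 
   s1   s2  s1 
 * s2   s0  s1 
(> = start, * = accepting)

start=s0 accept=s2 s0-a->s0 s0-b->s1 s1-a->s2 s1-b->s1 s2-a->s0 s2-b->s1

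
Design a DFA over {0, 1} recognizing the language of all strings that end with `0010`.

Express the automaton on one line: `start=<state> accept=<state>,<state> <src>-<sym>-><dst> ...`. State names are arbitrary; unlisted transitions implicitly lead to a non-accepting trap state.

Let each state record the length of the longest suffix of the input read so far that is also a prefix of `0010`. q1 means the last symbol is `0`; q2 means the last 2 symbols are `00`; q3 means the last 3 symbols are `001`; q4 means the last 4 symbols are `0010`. Accept only at q4, where the string currently ends in `0010`.
With 5 states:
        0   1  
>  q0   q1  q0 
   q1   q2  q0 
   q2   q2  q3 
   q3   q4  q0 
 * q4   q2  q0 
(> = start, * = accepting)

start=q0 accept=q4 q0-0->q1 q0-1->q0 q1-0->q2 q1-1->q0 q2-0->q2 q2-1->q3 q3-0->q4 q3-1->q0 q4-0->q2 q4-1->q0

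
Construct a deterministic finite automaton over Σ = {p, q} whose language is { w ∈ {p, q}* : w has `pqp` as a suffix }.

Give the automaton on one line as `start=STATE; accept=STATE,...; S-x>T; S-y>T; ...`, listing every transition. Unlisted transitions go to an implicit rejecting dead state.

Remember how much of `pqp` the current input suffix matches. State A means no match yet; B means the last symbol is `p`; C means the last 2 symbols are `pq`; D means the last 3 symbols are `pqp`. Only D accepts. On a mismatch, fall back to the longest proper suffix that is still a prefix of `pqp`.
With 4 states:
       p  q 
>  A   B  A 
   B   B  C 
   C   D  A 
 * D   B  C 
(> = start, * = accepting)

start=A; accept=D; A-p>B; A-q>A; B-p>B; B-q>C; C-p>D; C-q>A; D-p>B; D-q>C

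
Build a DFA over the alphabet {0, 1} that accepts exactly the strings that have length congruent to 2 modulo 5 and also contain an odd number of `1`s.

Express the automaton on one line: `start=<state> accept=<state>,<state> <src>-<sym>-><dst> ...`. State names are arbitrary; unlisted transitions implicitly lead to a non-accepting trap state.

Build one automaton per condition and run them in lockstep. One (5 states) tracks the input length modulo 5; the other (2 states) tracks the count of `1`s modulo 2. Each combined state is a pair, one component from each; accept when both components accept.
A 10-state machine:
        0   1  
>  s0   s1  s2 
   s1   s3  s4 
   s2   s4  s3 
   s3   s5  s6 
 * s4   s6  s5 
   s5   s7  s8 
   s6   s8  s7 
   s7   s0  s9 
   s8   s9  s0 
   s9   s2  s1 
(> = start, * = accepting)

start=s0 accept=s4 s0-0->s1 s0-1->s2 s1-0->s3 s1-1->s4 s2-0->s4 s2-1->s3 s3-0->s5 s3-1->s6 s4-0->s6 s4-1->s5 s5-0->s7 s5-1->s8 s6-0->s8 s6-1->s7 s7-0->s0 s7-1->s9 s8-0->s9 s8-1->s0 s9-0->s2 s9-1->s1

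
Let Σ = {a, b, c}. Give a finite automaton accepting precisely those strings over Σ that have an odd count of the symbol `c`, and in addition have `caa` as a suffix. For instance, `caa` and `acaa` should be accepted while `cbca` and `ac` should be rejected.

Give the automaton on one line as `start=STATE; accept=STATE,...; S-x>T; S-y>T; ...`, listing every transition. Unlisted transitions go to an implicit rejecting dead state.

start=S0; accept=S5; S0-a>S0; S0-b>S0; S0-c>S1; S1-a>S2; S1-b>S3; S1-c>S4; S2-a>S5; S2-b>S3; S2-c>S4; S3-a>S3; S3-b>S3; S3-c>S4; S4-a>S6; S4-b>S0; S4-c>S1; S5-a>S3; S5-b>S3; S5-c>S4; S6-a>S7; S6-b>S0; S6-c>S1; S7-a>S0; S7-b>S0; S7-c>S1

Handle the two conditions separately and then intersect. The first has 2 states tracking the count of `c`s modulo 2; the second has 4 states tracking how much of the suffix `caa` has currently been matched. A product state is a pair (one from each), accepting exactly when both do.
With 8 states:
        a   b   c  
>  S0   S0  S0  S1 
   S1   S2  S3  S4 
   S2   S5  S3  S4 
   S3   S3  S3  S4 
   S4   S6  S0  S1 
 * S5   S3  S3  S4 
   S6   S7  S0  S1 
   S7   S0  S0  S1 
(> = start, * = accepting)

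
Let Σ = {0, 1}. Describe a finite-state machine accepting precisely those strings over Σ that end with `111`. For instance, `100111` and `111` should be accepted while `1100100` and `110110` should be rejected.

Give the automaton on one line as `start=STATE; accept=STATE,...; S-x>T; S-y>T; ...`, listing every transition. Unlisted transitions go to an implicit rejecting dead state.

Remember how much of `111` the current input suffix matches. State S0 means no match yet; S1 means the last symbol is `1`; S2 means the last 2 symbols are `11`; S3 means the last 3 symbols are `111`. Only S3 accepts. On a mismatch, fall back to the longest proper suffix that is still a prefix of `111`.
A 4-state machine:
        0   1  
>  S0   S0  S1 
   S1   S0  S2 
   S2   S0  S3 
 * S3   S0  S3 
(> = start, * = accepting)

start=S0; accept=S3; S0-0>S0; S0-1>S1; S1-0>S0; S1-1>S2; S2-0>S0; S2-1>S3; S3-0>S0; S3-1>S3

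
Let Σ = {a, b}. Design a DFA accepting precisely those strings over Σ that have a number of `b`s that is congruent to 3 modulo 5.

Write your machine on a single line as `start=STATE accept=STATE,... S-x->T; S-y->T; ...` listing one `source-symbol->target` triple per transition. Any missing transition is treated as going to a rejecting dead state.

The only thing that matters is how many `b`s have appeared, reduced mod 5. Use one state per residue: s0 for 0, …, s4 for 4. Reading `b` moves to the next residue; anything else stays put. s3 is accepting.
5 states suffice.
        a   b  
>  s0   s0  s1 
   s1   s1  s2 
   s2   s2  s3 
 * s3   s3  s4 
   s4   s4  s0 
(> = start, * = accepting)

start=s0; accept=s3; s0-a->s0; s0-b->s1; s1-a->s1; s1-b->s2; s2-a->s2; s2-b->s3; s3-a->s3; s3-b->s4; s4-a->s4; s4-b->s0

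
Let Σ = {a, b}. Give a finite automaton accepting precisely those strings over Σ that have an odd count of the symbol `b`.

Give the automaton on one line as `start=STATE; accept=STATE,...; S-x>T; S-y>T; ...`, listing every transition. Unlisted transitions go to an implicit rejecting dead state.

start=q0; accept=q1; q0-a>q0; q0-b>q1; q1-a>q1; q1-b>q0

The only thing that matters is how many `b`s have appeared, reduced mod 2. Use one state per residue: q0 for 0, …, q1 for 1. Reading `b` moves to the next residue; anything else stays put. q1 is accepting.
2 states suffice.
        a   b  
>  q0   q0  q1 
 * q1   q1  q0 
(> = start, * = accepting)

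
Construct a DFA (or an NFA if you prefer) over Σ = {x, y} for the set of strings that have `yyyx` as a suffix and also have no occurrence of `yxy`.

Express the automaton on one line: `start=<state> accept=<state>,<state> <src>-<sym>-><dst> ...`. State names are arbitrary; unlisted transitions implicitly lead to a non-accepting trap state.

start=s0 accept=s8 s0-x->s0 s0-y->s1 s1-x->s2 s1-y->s3 s2-x->s0 s2-y->s4 s3-x->s2 s3-y->s5 s4-x->s6 s4-y->s7 s5-x->s8 s5-y->s5 s6-x->s6 s6-y->s4 s7-x->s6 s7-y->s9 s8-x->s0 s8-y->s4 s9-x->s10 s9-y->s9 s10-x->s6 s10-y->s4

Run two small machines in parallel and take their product. The first has 5 states tracking how much of the suffix `yyyx` has currently been matched; the second has 4 states tracking partial matches of the forbidden pattern `yxy`. A product state is a pair (one from each), accepting exactly when both do.
With 11 states:
          x    y  
>  s0     s0   s1 
   s1     s2   s3 
   s2     s0   s4 
   s3     s2   s5 
   s4     s6   s7 
   s5     s8   s5 
   s6     s6   s4 
   s7     s6   s9 
 * s8     s0   s4 
   s9    s10   s9 
   s10    s6   s4 
(> = start, * = accepting)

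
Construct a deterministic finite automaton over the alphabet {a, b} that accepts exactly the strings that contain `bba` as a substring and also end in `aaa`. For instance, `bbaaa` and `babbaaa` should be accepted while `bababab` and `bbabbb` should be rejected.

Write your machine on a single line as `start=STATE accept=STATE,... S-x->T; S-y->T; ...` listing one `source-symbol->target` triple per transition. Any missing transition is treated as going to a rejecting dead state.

Build one automaton per condition and run them in lockstep. One (4 states) tracks whether and how much of `bba` has been seen; the other (4 states) tracks how much of the suffix `aaa` has currently been matched. Each combined state is a pair, one component from each; accept when both components accept.
With 10 states:
        a   b  
>  s0   s1  s2 
   s1   s3  s2 
   s2   s1  s4 
   s3   s5  s2 
   s4   s6  s4 
   s5   s5  s2 
   s6   s7  s8 
   s7   s9  s8 
   s8   s6  s8 
 * s9   s9  s8 
(> = start, * = accepting)

start=s0; accept=s9; s0-a->s1; s0-b->s2; s1-a->s3; s1-b->s2; s2-a->s1; s2-b->s4; s3-a->s5; s3-b->s2; s4-a->s6; s4-b->s4; s5-a->s5; s5-b->s2; s6-a->s7; s6-b->s8; s7-a->s9; s7-b->s8; s8-a->s6; s8-b->s8; s9-a->s9; s9-b->s8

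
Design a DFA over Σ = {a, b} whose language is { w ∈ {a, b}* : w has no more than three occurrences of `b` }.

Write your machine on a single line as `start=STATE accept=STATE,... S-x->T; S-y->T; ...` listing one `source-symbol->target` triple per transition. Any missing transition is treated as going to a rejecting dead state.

Only the number of `b`s matters, and only up to 4. Make a chain S0 → S1 → S2 → S3 → S4 advanced by each `b` (with S4 absorbing); every other symbol self-loops. The accepting set is {S0, S1, S2, S3}.
5 states suffice.
        a   b  
>* S0   S0  S1 
 * S1   S1  S2 
 * S2   S2  S3 
 * S3   S3  S4 
   S4   S4  S4 
(> = start, * = accepting)

start=S0; accept=S0,S1,S2,S3; S0-a->S0; S0-b->S1; S1-a->S1; S1-b->S2; S2-a->S2; S2-b->S3; S3-a->S3; S3-b->S4; S4-a->S4; S4-b->S4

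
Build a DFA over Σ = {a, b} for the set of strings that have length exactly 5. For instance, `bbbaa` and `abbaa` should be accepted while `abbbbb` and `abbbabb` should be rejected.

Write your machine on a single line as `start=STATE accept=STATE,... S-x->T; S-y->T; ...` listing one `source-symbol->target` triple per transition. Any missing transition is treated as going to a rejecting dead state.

Count input length up to 6: every symbol moves from q0 toward q6, which means 'more than 5' and absorbs. Accept from {q5}.
A 7-state machine:
        a   b  
>  q0   q1  q1 
   q1   q2  q2 
   q2   q3  q3 
   q3   q4  q4 
   q4   q5  q5 
 * q5   q6  q6 
   q6   q6  q6 
(> = start, * = accepting)

start=q0; accept=q5; q0-a->q1; q0-b->q1; q1-a->q2; q1-b->q2; q2-a->q3; q2-b->q3; q3-a->q4; q3-b->q4; q4-a->q5; q4-b->q5; q5-a->q6; q5-b->q6; q6-a->q6; q6-b->q6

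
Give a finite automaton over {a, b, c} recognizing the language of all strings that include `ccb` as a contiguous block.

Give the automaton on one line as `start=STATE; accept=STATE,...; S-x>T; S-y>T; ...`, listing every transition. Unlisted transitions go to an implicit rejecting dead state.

start=s0; accept=s3; s0-a>s0; s0-b>s0; s0-c>s1; s1-a>s0; s1-b>s0; s1-c>s2; s2-a>s0; s2-b>s3; s2-c>s2; s3-a>s3; s3-b>s3; s3-c>s3

States s0..s2 record the length of the longest prefix of `ccb` that matches the current input suffix. Reaching s3 means `ccb` has been seen, and we stay there forever. Accept from s3.
With 4 states:
        a   b   c  
>  s0   s0  s0  s1 
   s1   s0  s0  s2 
   s2   s0  s3  s2 
 * s3   s3  s3  s3 
(> = start, * = accepting)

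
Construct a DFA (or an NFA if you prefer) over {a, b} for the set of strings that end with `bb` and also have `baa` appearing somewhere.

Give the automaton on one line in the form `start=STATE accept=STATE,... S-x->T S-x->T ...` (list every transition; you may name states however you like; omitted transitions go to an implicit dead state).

Build one automaton per condition and run them in lockstep. One (3 states) tracks how much of the suffix `bb` has currently been matched; the other (4 states) tracks whether and how much of `baa` has been seen. Each combined state is a pair, one component from each; accept when both components accept. After merging equivalent states the machine shrinks.
A 6-state machine:
        a   b  
>  q0   q0  q1 
   q1   q2  q1 
   q2   q3  q1 
   q3   q3  q4 
   q4   q3  q5 
 * q5   q3  q5 
(> = start, * = accepting)

start=q0 accept=q5 q0-a->q0 q0-b->q1 q1-a->q2 q1-b->q1 q2-a->q3 q2-b->q1 q3-a->q3 q3-b->q4 q4-a->q3 q4-b->q5 q5-a->q3 q5-b->q5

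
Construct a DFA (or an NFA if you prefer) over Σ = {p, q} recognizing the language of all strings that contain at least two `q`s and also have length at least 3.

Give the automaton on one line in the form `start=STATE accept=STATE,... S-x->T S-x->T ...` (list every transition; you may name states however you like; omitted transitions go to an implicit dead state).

start=S0 accept=S8,S9,S12,S13 S0-p->S1 S0-q->S2 S1-p->S3 S1-q->S4 S2-p->S4 S2-q->S5 S3-p->S6 S3-q->S7 S4-p->S7 S4-q->S8 S5-p->S8 S5-q->S9 S6-p->S10 S6-q->S11 S7-p->S11 S7-q->S12 S8-p->S12 S8-q->S13 S9-p->S13 S9-q->S13 S10-p->S10 S10-q->S11 S11-p->S11 S11-q->S12 S12-p->S12 S12-q->S13 S13-p->S13 S13-q->S13

Build one automaton per condition and run them in lockstep. One (4 states) tracks the count of `q`s, saturating at 3; the other (5 states) tracks the input length, saturating at 4. Each combined state is a pair, one component from each; accept when both components accept.
A 14-state machine:
          p    q  
>  S0     S1   S2 
   S1     S3   S4 
   S2     S4   S5 
   S3     S6   S7 
   S4     S7   S8 
   S5     S8   S9 
   S6    S10  S11 
   S7    S11  S12 
 * S8    S12  S13 
 * S9    S13  S13 
   S10   S10  S11 
   S11   S11  S12 
 * S12   S12  S13 
 * S13   S13  S13 
(> = start, * = accepting)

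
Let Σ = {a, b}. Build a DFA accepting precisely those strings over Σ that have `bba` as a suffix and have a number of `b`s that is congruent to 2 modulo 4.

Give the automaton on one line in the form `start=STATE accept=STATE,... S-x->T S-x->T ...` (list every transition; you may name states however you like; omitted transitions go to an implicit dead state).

Run two small machines in parallel and take their product. One (4 states) tracks how much of the suffix `bba` has currently been matched; the other (4 states) tracks the count of `b`s modulo 4. Each combined state is a pair, one component from each; accept when both components accept. After merging equivalent states the machine shrinks.
With 7 states:
        a   b  
>  S0   S0  S1 
   S1   S2  S3 
   S2   S2  S4 
   S3   S5  S6 
   S4   S4  S6 
 * S5   S4  S6 
   S6   S6  S0 
(> = start, * = accepting)

start=S0 accept=S5 S0-a->S0 S0-b->S1 S1-a->S2 S1-b->S3 S2-a->S2 S2-b->S4 S3-a->S5 S3-b->S6 S4-a->S4 S4-b->S6 S5-a->S4 S5-b->S6 S6-a->S6 S6-b->S0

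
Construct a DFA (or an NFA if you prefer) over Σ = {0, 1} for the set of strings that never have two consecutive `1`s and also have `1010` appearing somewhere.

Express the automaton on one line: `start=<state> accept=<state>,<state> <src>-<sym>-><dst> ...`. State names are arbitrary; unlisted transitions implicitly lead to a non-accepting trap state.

start=q0 accept=q6,q9 q0-0->q0 q0-1->q1 q1-0->q2 q1-1->q3 q2-0->q0 q2-1->q4 q3-0->q5 q3-1->q3 q4-0->q6 q4-1->q3 q5-0->q7 q5-1->q8 q6-0->q6 q6-1->q9 q7-0->q7 q7-1->q3 q8-0->q10 q8-1->q3 q9-0->q6 q9-1->q10 q10-0->q10 q10-1->q10

Build one automaton per condition and run them in lockstep. The first has 3 states tracking partial matches of the forbidden pattern `11`; the second has 5 states tracking whether and how much of `1010` has been seen. A product state is a pair (one from each), accepting exactly when both do.
11 states suffice.
          0    1  
>  q0     q0   q1 
   q1     q2   q3 
   q2     q0   q4 
   q3     q5   q3 
   q4     q6   q3 
   q5     q7   q8 
 * q6     q6   q9 
   q7     q7   q3 
   q8    q10   q3 
 * q9     q6  q10 
   q10   q10  q10 
(> = start, * = accepting)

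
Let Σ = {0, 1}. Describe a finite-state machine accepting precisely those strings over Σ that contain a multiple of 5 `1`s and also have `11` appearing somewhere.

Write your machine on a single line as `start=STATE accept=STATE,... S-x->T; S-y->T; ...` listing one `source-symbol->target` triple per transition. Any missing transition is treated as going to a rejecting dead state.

Run two small machines in parallel and take their product. The first has 5 states tracking the count of `1`s modulo 5; the second has 3 states tracking whether and how much of `11` has been seen. A product state is a pair (one from each), accepting exactly when both do.
A 15-state machine:
       0  1 
>  A   A  B 
   B   C  D 
   C   C  E 
   D   D  F 
   E   G  F 
   F   F  H 
   G   G  I 
   H   H  J 
   I   K  H 
 * J   J  L 
   K   K  M 
   L   L  D 
   M   N  J 
   N   N  O 
   O   A  L 
(> = start, * = accepting)

start=A; accept=J; A-0->A; A-1->B; B-0->C; B-1->D; C-0->C; C-1->E; D-0->D; D-1->F; E-0->G; E-1->F; F-0->F; F-1->H; G-0->G; G-1->I; H-0->H; H-1->J; I-0->K; I-1->H; J-0->J; J-1->L; K-0->K; K-1->M; L-0->L; L-1->D; M-0->N; M-1->J; N-0->N; N-1->O; O-0->A; O-1->L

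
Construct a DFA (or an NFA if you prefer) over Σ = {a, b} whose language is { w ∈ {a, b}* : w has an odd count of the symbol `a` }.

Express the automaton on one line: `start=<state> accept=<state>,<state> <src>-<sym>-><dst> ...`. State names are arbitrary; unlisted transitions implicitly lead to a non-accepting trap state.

The only thing that matters is how many `a`s have appeared, reduced mod 2. Use one state per residue: s0 for 0, …, s1 for 1. Reading `a` moves to the next residue; anything else stays put. s1 is accepting.
        a   b  
>  s0   s1  s0 
 * s1   s0  s1 
(> = start, * = accepting)

start=s0 accept=s1 s0-a->s1 s0-b->s0 s1-a->s0 s1-b->s1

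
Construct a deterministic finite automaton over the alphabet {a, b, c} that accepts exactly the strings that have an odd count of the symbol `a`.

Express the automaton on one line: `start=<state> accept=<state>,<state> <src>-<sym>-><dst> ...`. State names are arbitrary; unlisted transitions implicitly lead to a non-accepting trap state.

Keep the running count of `a`s modulo 2: each `a` advances along the cycle s0 → s1 → s0 while other symbols loop. Accept at s1.
A 2-state machine:
        a   b   c  
>  s0   s1  s0  s0 
 * s1   s0  s1  s1 
(> = start, * = accepting)

start=s0 accept=s1 s0-a->s1 s0-b->s0 s0-c->s0 s1-a->s0 s1-b->s1 s1-c->s1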